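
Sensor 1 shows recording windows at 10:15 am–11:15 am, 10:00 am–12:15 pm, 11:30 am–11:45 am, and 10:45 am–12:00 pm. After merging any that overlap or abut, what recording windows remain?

10:00 am-12:15 pm

Sort by start: 10:00 am-12:15 pm, 10:15 am-11:15 am, 10:45 am-12:00 pm, 11:30 am-11:45 am.
10:15 am-11:15 am overlaps/touches 10:00 am-12:15 pm → extend to 10:00 am-12:15 pm.
10:45 am-12:00 pm overlaps/touches 10:00 am-12:15 pm → extend to 10:00 am-12:15 pm.
11:30 am-11:45 am overlaps/touches 10:00 am-12:15 pm → extend to 10:00 am-12:15 pm.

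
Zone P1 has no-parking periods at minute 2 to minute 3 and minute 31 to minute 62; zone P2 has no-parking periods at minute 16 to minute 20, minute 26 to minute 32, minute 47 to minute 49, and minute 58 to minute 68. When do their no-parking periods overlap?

minute 2 to minute 3 falls entirely outside B.
minute 31 to minute 62 overlaps B on minute 31 to minute 32, minute 47 to minute 49, minute 58 to minute 62.

minute 31 to minute 32, minute 47 to minute 49, minute 58 to minute 62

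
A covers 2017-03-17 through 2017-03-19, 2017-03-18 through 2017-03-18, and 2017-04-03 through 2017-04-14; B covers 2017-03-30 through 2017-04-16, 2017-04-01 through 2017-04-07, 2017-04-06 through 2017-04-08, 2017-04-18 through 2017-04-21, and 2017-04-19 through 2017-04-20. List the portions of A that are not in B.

2017-03-17 through 2017-03-19

Merge the first list: 2017-03-17 through 2017-03-19, 2017-04-03 through 2017-04-14.
Merge the second list: 2017-03-30 through 2017-04-16, 2017-04-18 through 2017-04-21.
2017-03-17 through 2017-03-19: nothing removed.
2017-04-03 through 2017-04-14: entirely removed.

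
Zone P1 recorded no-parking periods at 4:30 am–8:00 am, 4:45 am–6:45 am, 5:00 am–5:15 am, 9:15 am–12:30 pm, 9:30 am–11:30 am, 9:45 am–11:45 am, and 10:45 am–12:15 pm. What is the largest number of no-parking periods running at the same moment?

Sweep endpoints in order; track running count of active intervals.
Peak of 4 reached at 10:45 am.

4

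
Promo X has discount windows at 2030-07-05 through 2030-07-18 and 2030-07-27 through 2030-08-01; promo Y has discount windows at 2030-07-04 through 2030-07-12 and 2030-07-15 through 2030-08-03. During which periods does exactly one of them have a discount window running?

2030-07-04 through 2030-07-04, 2030-07-13 through 2030-07-14, 2030-07-19 through 2030-07-26, 2030-08-02 through 2030-08-03

Only in the first: 2030-07-13 through 2030-07-14.
Only in the second: 2030-07-04 through 2030-07-04, 2030-07-19 through 2030-07-26, 2030-08-02 through 2030-08-03.
Together these are the periods covered by exactly one.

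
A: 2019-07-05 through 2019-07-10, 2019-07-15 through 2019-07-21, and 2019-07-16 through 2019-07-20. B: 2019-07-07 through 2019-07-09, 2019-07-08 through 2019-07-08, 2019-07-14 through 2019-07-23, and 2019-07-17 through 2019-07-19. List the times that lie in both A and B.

2019-07-07 through 2019-07-09, 2019-07-15 through 2019-07-21

First set merges to 2019-07-05 through 2019-07-10, 2019-07-15 through 2019-07-21.
Second set merges to 2019-07-07 through 2019-07-09, 2019-07-14 through 2019-07-23.
2019-07-05 through 2019-07-10 overlaps B on 2019-07-07 through 2019-07-09.
2019-07-15 through 2019-07-21 overlaps B on 2019-07-15 through 2019-07-21.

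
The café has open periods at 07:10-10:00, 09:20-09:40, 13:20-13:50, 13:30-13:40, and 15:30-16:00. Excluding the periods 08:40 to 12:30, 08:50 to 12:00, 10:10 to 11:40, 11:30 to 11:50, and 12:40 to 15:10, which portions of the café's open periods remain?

07:10–08:40, 15:30–16:00

First set merges to 07:10–10:00, 13:20–13:50, 15:30–16:00.
Second set merges to 08:40–12:30, 12:40–15:10.
07:10–10:00 minus B → 07:10–08:40.
13:20–13:50: fully covered by B → removed.
15:30–16:00: no B overlap → unchanged.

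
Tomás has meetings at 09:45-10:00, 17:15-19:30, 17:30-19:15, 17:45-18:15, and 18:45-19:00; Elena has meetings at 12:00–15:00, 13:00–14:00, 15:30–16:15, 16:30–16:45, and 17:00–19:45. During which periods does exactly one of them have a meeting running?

A, merged: 09:45–10:00, 17:15–19:30.
B, merged: 12:00–15:00, 15:30–16:15, 16:30–16:45, 17:00–19:45.
Only in the first: 09:45–10:00.
Only in the second: 12:00–15:00, 15:30–16:15, 16:30–16:45, 17:00–17:15, 19:30–19:45.
Together these are the periods covered by exactly one.

09:45–10:00, 12:00–15:00, 15:30–16:15, 16:30–16:45, 17:00–17:15, 19:30–19:45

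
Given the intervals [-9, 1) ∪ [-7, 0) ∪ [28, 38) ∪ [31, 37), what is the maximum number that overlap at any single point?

Walk the sorted start/end points keeping a running depth.
The depth first hits 2 at -7.

2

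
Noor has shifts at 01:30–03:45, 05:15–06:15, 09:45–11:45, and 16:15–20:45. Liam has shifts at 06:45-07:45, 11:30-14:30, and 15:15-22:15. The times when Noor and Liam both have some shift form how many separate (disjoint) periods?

A ∩ B = 11:30–11:45, 16:15–20:45.
That is 2 disjoint pieces.

2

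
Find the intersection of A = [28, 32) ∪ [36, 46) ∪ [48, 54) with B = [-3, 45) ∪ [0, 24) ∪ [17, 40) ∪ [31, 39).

[28, 32) ∪ [36, 45)

Second set merges to [-3, 45).
[28, 32) ∩ B → [28, 32).
[36, 46) ∩ B → [36, 45).
[48, 54) meets no B interval.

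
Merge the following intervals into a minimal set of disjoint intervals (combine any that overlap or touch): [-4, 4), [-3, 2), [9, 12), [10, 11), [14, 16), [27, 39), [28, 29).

[-3, 2) overlaps/touches [-4, 4) → extend to [-4, 4).
[9, 12) is disjoint → start new block.
[10, 11) overlaps/touches [9, 12) → extend to [9, 12).
[14, 16) is disjoint → start new block.
[27, 39) is disjoint → start new block.
[28, 29) overlaps/touches [27, 39) → extend to [27, 39).

[-4, 4) ∪ [9, 12) ∪ [14, 16) ∪ [27, 39)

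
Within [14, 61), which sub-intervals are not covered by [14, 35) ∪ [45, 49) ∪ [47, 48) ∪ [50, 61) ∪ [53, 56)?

[35, 45) ∪ [49, 50)

Covered (merged): [14, 35), [45, 49), [50, 61).
Uncovered inside [14, 61): [35, 45), [49, 50).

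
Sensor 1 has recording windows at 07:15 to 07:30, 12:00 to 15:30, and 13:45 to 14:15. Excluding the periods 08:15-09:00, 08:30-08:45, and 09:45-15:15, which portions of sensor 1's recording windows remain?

07:15-07:30, 15:15-15:30

A, merged: 07:15-07:30, 12:00-15:30.
B, merged: 08:15-09:00, 09:45-15:15.
07:15-07:30: nothing removed.
12:00-15:30 \ B = 15:15-15:30.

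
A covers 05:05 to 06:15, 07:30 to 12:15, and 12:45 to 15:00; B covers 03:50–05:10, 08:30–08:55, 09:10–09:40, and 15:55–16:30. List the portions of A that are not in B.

05:10-06:15, 07:30-08:30, 08:55-09:10, 09:40-12:15, 12:45-15:00

05:05-06:15 minus B → 05:10-06:15.
07:30-12:15 minus B → 07:30-08:30, 08:55-09:10, 09:40-12:15.
12:45-15:00: no B overlap → unchanged.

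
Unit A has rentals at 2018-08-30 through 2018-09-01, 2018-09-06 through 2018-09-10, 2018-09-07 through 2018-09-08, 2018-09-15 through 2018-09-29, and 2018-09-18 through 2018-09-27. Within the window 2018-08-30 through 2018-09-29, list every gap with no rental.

Covered (merged): 2018-08-30 through 2018-09-01, 2018-09-06 through 2018-09-10, 2018-09-15 through 2018-09-29.
Complement within 2018-08-30 through 2018-09-29: 2018-09-02 through 2018-09-05, 2018-09-11 through 2018-09-14.

2018-09-02 through 2018-09-05, 2018-09-11 through 2018-09-14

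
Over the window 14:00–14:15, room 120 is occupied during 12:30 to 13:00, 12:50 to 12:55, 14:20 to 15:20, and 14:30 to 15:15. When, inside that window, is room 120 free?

The merged coverage is 12:30–13:00, 14:20–15:20.
Uncovered inside 14:00–14:15: 14:00–14:15.

14:00–14:15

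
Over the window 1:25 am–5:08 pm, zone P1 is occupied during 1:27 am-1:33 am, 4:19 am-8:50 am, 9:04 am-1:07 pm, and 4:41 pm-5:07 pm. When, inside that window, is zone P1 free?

1:25 am-1:27 am, 1:33 am-4:19 am, 8:50 am-9:04 am, 1:07 pm-4:41 pm, 5:07 pm-5:08 pm

The merged coverage is 1:27 am-1:33 am, 4:19 am-8:50 am, 9:04 am-1:07 pm, 4:41 pm-5:07 pm.
Gaps within 1:25 am-5:08 pm: 1:25 am-1:27 am, 1:33 am-4:19 am, 8:50 am-9:04 am, 1:07 pm-4:41 pm, 5:07 pm-5:08 pm.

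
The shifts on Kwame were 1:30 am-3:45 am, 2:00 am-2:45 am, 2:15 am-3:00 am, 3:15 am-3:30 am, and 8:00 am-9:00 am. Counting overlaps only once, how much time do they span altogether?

3 h 15 min

Merged: 1:30 am–3:45 am, 8:00 am–9:00 am.
Lengths: 2 h 15 min + 1 h = 3 h 15 min.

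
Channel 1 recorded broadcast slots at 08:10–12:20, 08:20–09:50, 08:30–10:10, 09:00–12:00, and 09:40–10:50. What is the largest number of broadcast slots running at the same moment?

At 09:40, 5 of the intervals are simultaneously active.
No point has more.

5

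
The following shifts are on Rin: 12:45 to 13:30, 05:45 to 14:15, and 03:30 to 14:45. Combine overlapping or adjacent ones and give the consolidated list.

03:30–14:45

Sort by start: 03:30–14:45, 05:45–14:15, 12:45–13:30.
05:45–14:15 overlaps/touches 03:30–14:45 → extend to 03:30–14:45.
12:45–13:30 overlaps/touches 03:30–14:45 → extend to 03:30–14:45.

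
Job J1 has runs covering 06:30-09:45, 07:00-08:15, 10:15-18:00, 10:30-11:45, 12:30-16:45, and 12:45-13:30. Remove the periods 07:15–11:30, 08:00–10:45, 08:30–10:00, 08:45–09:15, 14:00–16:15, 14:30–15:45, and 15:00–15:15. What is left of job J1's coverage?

06:30–07:15, 11:30–14:00, 16:15–18:00

First set merges to 06:30–09:45, 10:15–18:00.
Second set merges to 07:15–11:30, 14:00–16:15.
06:30–09:45 with B removed leaves 06:30–07:15.
10:15–18:00 with B removed leaves 11:30–14:00, 16:15–18:00.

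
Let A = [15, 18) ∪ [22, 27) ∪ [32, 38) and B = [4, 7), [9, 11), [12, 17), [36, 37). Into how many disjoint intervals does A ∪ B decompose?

5

A ∪ B = [4, 7), [9, 11), [12, 18), [22, 27), [32, 38).
That is 5 disjoint pieces.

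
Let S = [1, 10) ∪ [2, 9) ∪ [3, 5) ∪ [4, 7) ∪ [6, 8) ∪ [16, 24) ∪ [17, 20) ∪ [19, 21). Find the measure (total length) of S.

17

Merged: [1, 10), [16, 24).
Lengths: 9 + 8 = 17.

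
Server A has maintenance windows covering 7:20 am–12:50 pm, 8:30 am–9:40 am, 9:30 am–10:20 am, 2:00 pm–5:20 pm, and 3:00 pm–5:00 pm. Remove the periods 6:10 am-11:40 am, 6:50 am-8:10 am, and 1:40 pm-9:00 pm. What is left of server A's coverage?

11:40 am–12:50 pm

First set merges to 7:20 am–12:50 pm, 2:00 pm–5:20 pm.
Second set merges to 6:10 am–11:40 am, 1:40 pm–9:00 pm.
7:20 am–12:50 pm with B removed leaves 11:40 am–12:50 pm.
2:00 pm–5:20 pm lies entirely inside B → drops out.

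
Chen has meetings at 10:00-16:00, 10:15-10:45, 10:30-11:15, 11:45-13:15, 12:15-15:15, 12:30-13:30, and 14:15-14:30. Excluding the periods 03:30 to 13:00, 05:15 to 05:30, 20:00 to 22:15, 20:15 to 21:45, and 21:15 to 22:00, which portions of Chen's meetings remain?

First set merges to 10:00–16:00.
Second set merges to 03:30–13:00, 20:00–22:15.
10:00–16:00 with B removed leaves 13:00–16:00.

13:00–16:00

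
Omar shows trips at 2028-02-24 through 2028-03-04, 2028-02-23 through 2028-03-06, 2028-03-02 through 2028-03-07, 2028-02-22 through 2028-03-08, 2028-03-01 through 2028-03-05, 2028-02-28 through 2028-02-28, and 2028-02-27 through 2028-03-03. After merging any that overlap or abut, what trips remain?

2028-02-22 through 2028-03-08

Sort by start: 2028-02-22 through 2028-03-08, 2028-02-23 through 2028-03-06, 2028-02-24 through 2028-03-04, 2028-02-27 through 2028-03-03, 2028-02-28 through 2028-02-28, 2028-03-01 through 2028-03-05, 2028-03-02 through 2028-03-07.
2028-02-23 through 2028-03-06 overlaps/touches 2028-02-22 through 2028-03-08 → extend to 2028-02-22 through 2028-03-08.
2028-02-24 through 2028-03-04 overlaps/touches 2028-02-22 through 2028-03-08 → extend to 2028-02-22 through 2028-03-08.
2028-02-27 through 2028-03-03 overlaps/touches 2028-02-22 through 2028-03-08 → extend to 2028-02-22 through 2028-03-08.
2028-02-28 through 2028-02-28 overlaps/touches 2028-02-22 through 2028-03-08 → extend to 2028-02-22 through 2028-03-08.
2028-03-01 through 2028-03-05 overlaps/touches 2028-02-22 through 2028-03-08 → extend to 2028-02-22 through 2028-03-08.
2028-03-02 through 2028-03-07 overlaps/touches 2028-02-22 through 2028-03-08 → extend to 2028-02-22 through 2028-03-08.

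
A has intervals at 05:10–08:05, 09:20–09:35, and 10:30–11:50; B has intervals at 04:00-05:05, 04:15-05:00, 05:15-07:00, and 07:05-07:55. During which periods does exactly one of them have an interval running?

Merge the second list: 04:00–05:05, 05:15–07:00, 07:05–07:55.
Only in the first: 05:10–05:15, 07:00–07:05, 07:55–08:05, 09:20–09:35, 10:30–11:50.
Only in the second: 04:00–05:05.
Together these are the periods covered by exactly one.

04:00–05:05, 05:10–05:15, 07:00–07:05, 07:55–08:05, 09:20–09:35, 10:30–11:50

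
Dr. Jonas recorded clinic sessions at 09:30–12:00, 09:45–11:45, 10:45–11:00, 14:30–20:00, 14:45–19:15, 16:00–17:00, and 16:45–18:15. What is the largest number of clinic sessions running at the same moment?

4

At 16:45, 4 of the intervals are simultaneously active.
No point has more.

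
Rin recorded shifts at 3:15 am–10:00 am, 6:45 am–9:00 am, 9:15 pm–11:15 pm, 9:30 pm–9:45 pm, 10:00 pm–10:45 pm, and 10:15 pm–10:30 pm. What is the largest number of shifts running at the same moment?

3

Walk the sorted start/end points keeping a running depth.
The depth first hits 3 at 10:15 pm.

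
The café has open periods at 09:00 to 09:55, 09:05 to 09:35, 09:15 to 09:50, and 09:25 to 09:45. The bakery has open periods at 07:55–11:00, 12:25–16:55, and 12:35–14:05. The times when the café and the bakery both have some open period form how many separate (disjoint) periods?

1

First set merges to 09:00-09:55.
Second set merges to 07:55-11:00, 12:25-16:55.
A ∩ B = 09:00-09:55.
That is 1 disjoint piece.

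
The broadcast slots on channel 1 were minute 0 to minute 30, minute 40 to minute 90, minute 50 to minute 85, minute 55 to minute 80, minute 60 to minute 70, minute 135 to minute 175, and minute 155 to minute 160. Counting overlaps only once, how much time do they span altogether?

Merged: minute 0 to minute 30, minute 40 to minute 90, minute 135 to minute 175.
Lengths: 30 minutes + 50 minutes + 40 minutes = 120 minutes.

120 minutes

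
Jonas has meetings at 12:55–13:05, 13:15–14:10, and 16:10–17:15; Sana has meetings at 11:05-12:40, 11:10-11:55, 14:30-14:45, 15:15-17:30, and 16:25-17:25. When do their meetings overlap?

16:10–17:15

Second set merges to 11:05–12:40, 14:30–14:45, 15:15–17:30.
12:55–13:05 meets no B interval.
13:15–14:10 meets no B interval.
16:10–17:15 ∩ B → 16:10–17:15.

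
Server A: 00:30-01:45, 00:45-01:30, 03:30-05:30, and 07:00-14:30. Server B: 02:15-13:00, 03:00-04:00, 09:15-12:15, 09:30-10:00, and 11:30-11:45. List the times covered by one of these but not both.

A, merged: 00:30–01:45, 03:30–05:30, 07:00–14:30.
B, merged: 02:15–13:00.
Only in the first: 00:30–01:45, 13:00–14:30.
Only in the second: 02:15–03:30, 05:30–07:00.
Together these are the periods covered by exactly one.

00:30–01:45, 02:15–03:30, 05:30–07:00, 13:00–14:30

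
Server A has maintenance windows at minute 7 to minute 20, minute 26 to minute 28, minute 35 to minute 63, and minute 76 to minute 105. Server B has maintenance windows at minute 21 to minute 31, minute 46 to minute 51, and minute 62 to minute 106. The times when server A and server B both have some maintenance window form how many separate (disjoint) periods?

4

A ∩ B = minute 26 to minute 28, minute 46 to minute 51, minute 62 to minute 63, minute 76 to minute 105.
That is 4 disjoint pieces.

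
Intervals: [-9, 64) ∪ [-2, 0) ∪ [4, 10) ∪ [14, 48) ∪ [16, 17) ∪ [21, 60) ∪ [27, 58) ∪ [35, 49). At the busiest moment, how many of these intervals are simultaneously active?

At 35, 5 of the intervals are simultaneously active.
No point has more.

5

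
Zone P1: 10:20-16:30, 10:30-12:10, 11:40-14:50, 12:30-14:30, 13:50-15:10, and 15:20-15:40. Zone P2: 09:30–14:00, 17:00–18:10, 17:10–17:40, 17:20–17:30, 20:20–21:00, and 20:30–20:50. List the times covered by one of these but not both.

09:30-10:20, 14:00-16:30, 17:00-18:10, 20:20-21:00

Merge the first list: 10:20-16:30.
Merge the second list: 09:30-14:00, 17:00-18:10, 20:20-21:00.
Only in the first: 14:00-16:30.
Only in the second: 09:30-10:20, 17:00-18:10, 20:20-21:00.
Together these are the periods covered by exactly one.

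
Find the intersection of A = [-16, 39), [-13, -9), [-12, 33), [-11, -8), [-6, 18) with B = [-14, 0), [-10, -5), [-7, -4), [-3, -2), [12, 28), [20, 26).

[-14, 0) ∪ [12, 28)

First set merges to [-16, 39).
Second set merges to [-14, 0), [12, 28).
[-16, 39) ∩ B → [-14, 0), [12, 28).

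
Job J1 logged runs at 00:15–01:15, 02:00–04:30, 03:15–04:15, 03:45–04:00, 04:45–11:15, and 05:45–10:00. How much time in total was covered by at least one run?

10 h

Merged: 00:15-01:15, 02:00-04:30, 04:45-11:15.
Lengths: 1 h + 2 h 30 min + 6 h 30 min = 10 h.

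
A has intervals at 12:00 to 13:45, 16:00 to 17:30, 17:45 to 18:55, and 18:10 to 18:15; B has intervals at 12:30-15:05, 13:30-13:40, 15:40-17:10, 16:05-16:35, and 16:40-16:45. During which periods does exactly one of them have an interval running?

First set merges to 12:00–13:45, 16:00–17:30, 17:45–18:55.
Second set merges to 12:30–15:05, 15:40–17:10.
A but not B: 12:00–12:30, 17:10–17:30, 17:45–18:55.
B but not A: 13:45–15:05, 15:40–16:00.
Combining gives A △ B.

12:00–12:30, 13:45–15:05, 15:40–16:00, 17:10–17:30, 17:45–18:55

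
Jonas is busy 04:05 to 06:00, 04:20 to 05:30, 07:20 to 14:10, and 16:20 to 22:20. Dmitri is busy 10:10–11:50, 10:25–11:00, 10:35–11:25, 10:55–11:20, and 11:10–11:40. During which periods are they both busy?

A, merged: 04:05–06:00, 07:20–14:10, 16:20–22:20.
B, merged: 10:10–11:50.
04:05–06:00 meets no B interval.
07:20–14:10 ∩ B → 10:10–11:50.
16:20–22:20 meets no B interval.

10:10–11:50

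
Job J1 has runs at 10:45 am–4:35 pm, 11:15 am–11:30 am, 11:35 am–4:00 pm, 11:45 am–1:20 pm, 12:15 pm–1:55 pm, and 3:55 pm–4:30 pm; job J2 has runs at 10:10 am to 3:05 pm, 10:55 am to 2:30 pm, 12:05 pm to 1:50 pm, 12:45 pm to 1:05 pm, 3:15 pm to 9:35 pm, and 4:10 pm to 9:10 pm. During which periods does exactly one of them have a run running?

First set merges to 10:45 am–4:35 pm.
Second set merges to 10:10 am–3:05 pm, 3:15 pm–9:35 pm.
A but not B: 3:05 pm–3:15 pm.
B but not A: 10:10 am–10:45 am, 4:35 pm–9:35 pm.
Combining gives A △ B.

10:10 am–10:45 am, 3:05 pm–3:15 pm, 4:35 pm–9:35 pm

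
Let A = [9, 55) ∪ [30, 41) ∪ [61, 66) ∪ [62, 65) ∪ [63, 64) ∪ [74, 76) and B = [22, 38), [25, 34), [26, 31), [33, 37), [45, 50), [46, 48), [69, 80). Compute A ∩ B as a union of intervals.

[22, 38) ∪ [45, 50) ∪ [74, 76)

First set merges to [9, 55), [61, 66), [74, 76).
Second set merges to [22, 38), [45, 50), [69, 80).
[9, 55) overlaps B on [22, 38), [45, 50).
[61, 66) falls entirely outside B.
[74, 76) overlaps B on [74, 76).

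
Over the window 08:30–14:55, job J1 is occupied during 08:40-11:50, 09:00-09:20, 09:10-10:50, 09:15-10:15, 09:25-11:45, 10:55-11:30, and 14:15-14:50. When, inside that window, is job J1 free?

08:30–08:40, 11:50–14:15, 14:50–14:55

After merging, the occupied span is 08:40–11:50, 14:15–14:50.
Complement within 08:30–14:55: 08:30–08:40, 11:50–14:15, 14:50–14:55.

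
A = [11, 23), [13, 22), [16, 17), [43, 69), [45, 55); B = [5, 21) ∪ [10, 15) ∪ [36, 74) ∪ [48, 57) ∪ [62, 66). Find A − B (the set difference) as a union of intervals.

Merge the first list: [11, 23), [43, 69).
Merge the second list: [5, 21), [36, 74).
[11, 23) \ B = [21, 23).
[43, 69): entirely removed.

[21, 23)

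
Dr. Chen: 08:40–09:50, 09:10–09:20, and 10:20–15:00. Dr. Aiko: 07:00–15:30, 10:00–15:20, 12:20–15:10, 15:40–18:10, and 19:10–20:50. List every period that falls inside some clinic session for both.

08:40–09:50, 10:20–15:00

First set merges to 08:40–09:50, 10:20–15:00.
Second set merges to 07:00–15:30, 15:40–18:10, 19:10–20:50.
08:40–09:50 overlaps B on 08:40–09:50.
10:20–15:00 overlaps B on 10:20–15:00.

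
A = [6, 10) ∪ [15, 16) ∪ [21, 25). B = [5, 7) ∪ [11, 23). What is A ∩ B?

[6, 7) ∪ [15, 16) ∪ [21, 23)

[6, 10) meets the second set on [6, 7).
[15, 16) meets the second set on [15, 16).
[21, 25) meets the second set on [21, 23).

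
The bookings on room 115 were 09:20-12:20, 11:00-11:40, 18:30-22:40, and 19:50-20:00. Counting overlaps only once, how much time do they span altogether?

7 h 10 min

Merged: 09:20–12:20, 18:30–22:40.
Lengths: 3 h + 4 h 10 min = 7 h 10 min.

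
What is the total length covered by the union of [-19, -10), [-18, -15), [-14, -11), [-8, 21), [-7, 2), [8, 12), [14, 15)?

Merged: [-19, -10), [-8, 21).
Lengths: 9 + 29 = 38.

38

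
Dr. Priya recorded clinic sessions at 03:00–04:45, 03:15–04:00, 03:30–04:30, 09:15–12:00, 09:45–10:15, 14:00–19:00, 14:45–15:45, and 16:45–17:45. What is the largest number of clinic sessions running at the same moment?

3

Walk the sorted start/end points keeping a running depth.
The depth first hits 3 at 03:30.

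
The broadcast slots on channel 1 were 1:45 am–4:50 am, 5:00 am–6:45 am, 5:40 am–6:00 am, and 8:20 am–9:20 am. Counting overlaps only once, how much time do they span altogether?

5 h 50 min

Merged: 1:45 am-4:50 am, 5:00 am-6:45 am, 8:20 am-9:20 am.
Lengths: 3 h 5 min + 1 h 45 min + 1 h = 5 h 50 min.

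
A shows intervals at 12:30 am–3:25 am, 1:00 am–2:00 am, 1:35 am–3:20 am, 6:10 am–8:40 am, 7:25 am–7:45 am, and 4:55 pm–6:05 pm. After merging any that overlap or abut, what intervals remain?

12:30 am-3:25 am, 6:10 am-8:40 am, 4:55 pm-6:05 pm

1:00 am-2:00 am overlaps/touches 12:30 am-3:25 am → extend to 12:30 am-3:25 am.
1:35 am-3:20 am overlaps/touches 12:30 am-3:25 am → extend to 12:30 am-3:25 am.
6:10 am-8:40 am is disjoint → start new block.
7:25 am-7:45 am overlaps/touches 6:10 am-8:40 am → extend to 6:10 am-8:40 am.
4:55 pm-6:05 pm is disjoint → start new block.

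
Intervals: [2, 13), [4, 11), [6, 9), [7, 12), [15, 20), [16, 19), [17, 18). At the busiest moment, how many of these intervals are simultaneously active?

4

Sweep endpoints in order; track running count of active intervals.
Peak of 4 reached at 7.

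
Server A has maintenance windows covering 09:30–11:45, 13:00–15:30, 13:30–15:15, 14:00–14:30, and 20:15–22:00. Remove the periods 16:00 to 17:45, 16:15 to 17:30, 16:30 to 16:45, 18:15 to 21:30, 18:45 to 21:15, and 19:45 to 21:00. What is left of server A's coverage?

09:30–11:45, 13:00–15:30, 21:30–22:00

Merge the first list: 09:30–11:45, 13:00–15:30, 20:15–22:00.
Merge the second list: 16:00–17:45, 18:15–21:30.
09:30–11:45: nothing removed.
13:00–15:30: nothing removed.
20:15–22:00 \ B = 21:30–22:00.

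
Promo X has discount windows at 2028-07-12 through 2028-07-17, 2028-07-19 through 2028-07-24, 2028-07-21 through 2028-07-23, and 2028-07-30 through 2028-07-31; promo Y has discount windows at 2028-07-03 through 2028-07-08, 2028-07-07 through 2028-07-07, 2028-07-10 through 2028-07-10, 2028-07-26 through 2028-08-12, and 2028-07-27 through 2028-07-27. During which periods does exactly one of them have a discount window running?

2028-07-03 through 2028-07-08, 2028-07-10 through 2028-07-10, 2028-07-12 through 2028-07-17, 2028-07-19 through 2028-07-24, 2028-07-26 through 2028-07-29, 2028-08-01 through 2028-08-12

First set merges to 2028-07-12 through 2028-07-17, 2028-07-19 through 2028-07-24, 2028-07-30 through 2028-07-31.
Second set merges to 2028-07-03 through 2028-07-08, 2028-07-10 through 2028-07-10, 2028-07-26 through 2028-08-12.
Only in the first: 2028-07-12 through 2028-07-17, 2028-07-19 through 2028-07-24.
Only in the second: 2028-07-03 through 2028-07-08, 2028-07-10 through 2028-07-10, 2028-07-26 through 2028-07-29, 2028-08-01 through 2028-08-12.
Together these are the periods covered by exactly one.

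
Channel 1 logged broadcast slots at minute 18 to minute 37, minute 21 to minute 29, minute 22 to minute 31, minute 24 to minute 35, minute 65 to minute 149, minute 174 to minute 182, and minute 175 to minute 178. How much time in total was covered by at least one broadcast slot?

111 minutes

Merged: minute 18 to minute 37, minute 65 to minute 149, minute 174 to minute 182.
Lengths: 19 minutes + 84 minutes + 8 minutes = 111 minutes.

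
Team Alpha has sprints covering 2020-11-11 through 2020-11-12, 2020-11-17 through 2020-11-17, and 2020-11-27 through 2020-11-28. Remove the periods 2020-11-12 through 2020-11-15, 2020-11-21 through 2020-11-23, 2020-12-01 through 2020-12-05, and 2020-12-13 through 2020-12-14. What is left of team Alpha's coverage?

2020-11-11 through 2020-11-11, 2020-11-17 through 2020-11-17, 2020-11-27 through 2020-11-28

2020-11-11 through 2020-11-12 minus B → 2020-11-11 through 2020-11-11.
2020-11-17 through 2020-11-17: no B overlap → unchanged.
2020-11-27 through 2020-11-28: no B overlap → unchanged.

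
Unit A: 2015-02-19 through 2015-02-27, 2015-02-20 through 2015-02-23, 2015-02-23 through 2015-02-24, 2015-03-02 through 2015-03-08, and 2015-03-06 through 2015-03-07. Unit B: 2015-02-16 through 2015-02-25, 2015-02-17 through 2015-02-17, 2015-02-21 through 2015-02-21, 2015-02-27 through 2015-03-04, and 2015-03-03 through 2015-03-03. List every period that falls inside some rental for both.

2015-02-19 through 2015-02-25, 2015-02-27 through 2015-02-27, 2015-03-02 through 2015-03-04

First set merges to 2015-02-19 through 2015-02-27, 2015-03-02 through 2015-03-08.
Second set merges to 2015-02-16 through 2015-02-25, 2015-02-27 through 2015-03-04.
2015-02-19 through 2015-02-27 overlaps B on 2015-02-19 through 2015-02-25, 2015-02-27 through 2015-02-27.
2015-03-02 through 2015-03-08 overlaps B on 2015-03-02 through 2015-03-04.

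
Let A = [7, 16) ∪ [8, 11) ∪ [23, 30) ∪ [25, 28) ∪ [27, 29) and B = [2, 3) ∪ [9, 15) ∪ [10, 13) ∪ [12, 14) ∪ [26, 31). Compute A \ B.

[7, 9) ∪ [15, 16) ∪ [23, 26)

Merge the first list: [7, 16), [23, 30).
Merge the second list: [2, 3), [9, 15), [26, 31).
[7, 16) \ B = [7, 9), [15, 16).
[23, 30) \ B = [23, 26).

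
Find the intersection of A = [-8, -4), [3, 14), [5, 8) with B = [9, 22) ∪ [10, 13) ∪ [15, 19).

[9, 14)

Merge the first list: [-8, -4), [3, 14).
Merge the second list: [9, 22).
[-8, -4) falls entirely outside B.
[3, 14) overlaps B on [9, 14).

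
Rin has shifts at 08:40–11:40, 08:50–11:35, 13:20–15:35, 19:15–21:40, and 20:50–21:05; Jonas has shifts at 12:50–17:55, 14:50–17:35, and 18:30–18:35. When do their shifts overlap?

First set merges to 08:40–11:40, 13:20–15:35, 19:15–21:40.
Second set merges to 12:50–17:55, 18:30–18:35.
08:40–11:40 meets no B interval.
13:20–15:35 ∩ B → 13:20–15:35.
19:15–21:40 meets no B interval.

13:20–15:35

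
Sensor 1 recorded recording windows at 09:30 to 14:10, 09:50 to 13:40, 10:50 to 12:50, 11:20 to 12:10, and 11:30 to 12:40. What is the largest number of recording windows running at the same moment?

Sweep endpoints in order; track running count of active intervals.
Peak of 5 reached at 11:30.

5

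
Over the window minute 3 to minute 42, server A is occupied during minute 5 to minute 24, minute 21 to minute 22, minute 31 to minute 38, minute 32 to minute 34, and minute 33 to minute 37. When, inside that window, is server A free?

minute 3 to minute 5, minute 24 to minute 31, minute 38 to minute 42

After merging, the occupied span is minute 5 to minute 24, minute 31 to minute 38.
Complement within minute 3 to minute 42: minute 3 to minute 5, minute 24 to minute 31, minute 38 to minute 42.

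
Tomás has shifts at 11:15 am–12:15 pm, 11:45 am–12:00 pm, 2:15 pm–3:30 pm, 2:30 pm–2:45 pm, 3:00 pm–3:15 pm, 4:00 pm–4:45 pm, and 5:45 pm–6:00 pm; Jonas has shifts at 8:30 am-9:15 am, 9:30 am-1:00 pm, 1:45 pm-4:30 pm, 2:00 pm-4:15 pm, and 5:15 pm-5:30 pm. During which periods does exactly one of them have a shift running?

First set merges to 11:15 am–12:15 pm, 2:15 pm–3:30 pm, 4:00 pm–4:45 pm, 5:45 pm–6:00 pm.
Second set merges to 8:30 am–9:15 am, 9:30 am–1:00 pm, 1:45 pm–4:30 pm, 5:15 pm–5:30 pm.
A \ B = 4:30 pm–4:45 pm, 5:45 pm–6:00 pm.
B \ A = 8:30 am–9:15 am, 9:30 am–11:15 am, 12:15 pm–1:00 pm, 1:45 pm–2:15 pm, 3:30 pm–4:00 pm, 5:15 pm–5:30 pm.
Union of the two gives the symmetric difference.

8:30 am–9:15 am, 9:30 am–11:15 am, 12:15 pm–1:00 pm, 1:45 pm–2:15 pm, 3:30 pm–4:00 pm, 4:30 pm–4:45 pm, 5:15 pm–5:30 pm, 5:45 pm–6:00 pm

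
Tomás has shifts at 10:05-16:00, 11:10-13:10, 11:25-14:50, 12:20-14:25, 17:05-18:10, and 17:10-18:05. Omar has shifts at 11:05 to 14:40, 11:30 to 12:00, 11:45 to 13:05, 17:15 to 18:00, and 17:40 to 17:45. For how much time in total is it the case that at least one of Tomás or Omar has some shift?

Merge the first list: 10:05–16:00, 17:05–18:10.
Merge the second list: 11:05–14:40, 17:15–18:00.
A ∪ B = 10:05–16:00, 17:05–18:10.
Total: 5 h 55 min + 1 h 5 min = 7 h.

7 h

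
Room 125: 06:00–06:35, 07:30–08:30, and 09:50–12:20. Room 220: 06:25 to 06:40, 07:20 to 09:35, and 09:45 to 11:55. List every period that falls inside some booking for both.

06:00-06:35 meets the second set on 06:25-06:35.
07:30-08:30 meets the second set on 07:30-08:30.
09:50-12:20 meets the second set on 09:50-11:55.

06:25-06:35, 07:30-08:30, 09:50-11:55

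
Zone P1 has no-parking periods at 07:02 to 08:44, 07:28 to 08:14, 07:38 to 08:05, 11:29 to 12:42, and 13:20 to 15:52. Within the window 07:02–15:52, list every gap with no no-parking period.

08:44–11:29, 12:42–13:20

Covered (merged): 07:02–08:44, 11:29–12:42, 13:20–15:52.
Complement within 07:02–15:52: 08:44–11:29, 12:42–13:20.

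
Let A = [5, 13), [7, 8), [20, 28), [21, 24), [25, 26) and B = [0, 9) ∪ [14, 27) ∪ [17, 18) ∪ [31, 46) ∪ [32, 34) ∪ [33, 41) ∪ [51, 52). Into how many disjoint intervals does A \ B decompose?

A, merged: [5, 13), [20, 28).
B, merged: [0, 9), [14, 27), [31, 46), [51, 52).
A \ B = [9, 13), [27, 28).
That is 2 disjoint pieces.

2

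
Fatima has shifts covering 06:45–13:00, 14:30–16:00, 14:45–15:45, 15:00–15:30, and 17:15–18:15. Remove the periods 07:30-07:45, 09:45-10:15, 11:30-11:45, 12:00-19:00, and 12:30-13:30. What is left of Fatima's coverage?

First set merges to 06:45–13:00, 14:30–16:00, 17:15–18:15.
Second set merges to 07:30–07:45, 09:45–10:15, 11:30–11:45, 12:00–19:00.
06:45–13:00 \ B = 06:45–07:30, 07:45–09:45, 10:15–11:30, 11:45–12:00.
14:30–16:00: entirely removed.
17:15–18:15: entirely removed.

06:45–07:30, 07:45–09:45, 10:15–11:30, 11:45–12:00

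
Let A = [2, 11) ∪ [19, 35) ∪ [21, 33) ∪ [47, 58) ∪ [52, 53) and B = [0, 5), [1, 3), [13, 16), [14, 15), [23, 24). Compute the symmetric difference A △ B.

[0, 2) ∪ [5, 11) ∪ [13, 16) ∪ [19, 23) ∪ [24, 35) ∪ [47, 58)

Merge the first list: [2, 11), [19, 35), [47, 58).
Merge the second list: [0, 5), [13, 16), [23, 24).
Only in the first: [5, 11), [19, 23), [24, 35), [47, 58).
Only in the second: [0, 2), [13, 16).
Together these are the periods covered by exactly one.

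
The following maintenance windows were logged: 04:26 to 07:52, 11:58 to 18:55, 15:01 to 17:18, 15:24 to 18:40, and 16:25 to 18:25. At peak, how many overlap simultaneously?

4

Walk the sorted start/end points keeping a running depth.
The depth first hits 4 at 16:25.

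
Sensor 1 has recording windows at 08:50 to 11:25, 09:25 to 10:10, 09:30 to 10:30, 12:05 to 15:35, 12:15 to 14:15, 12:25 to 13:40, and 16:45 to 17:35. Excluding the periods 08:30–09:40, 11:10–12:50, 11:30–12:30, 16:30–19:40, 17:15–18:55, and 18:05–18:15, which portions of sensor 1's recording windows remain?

09:40–11:10, 12:50–15:35

Merge the first list: 08:50–11:25, 12:05–15:35, 16:45–17:35.
Merge the second list: 08:30–09:40, 11:10–12:50, 16:30–19:40.
08:50–11:25 \ B = 09:40–11:10.
12:05–15:35 \ B = 12:50–15:35.
16:45–17:35: entirely removed.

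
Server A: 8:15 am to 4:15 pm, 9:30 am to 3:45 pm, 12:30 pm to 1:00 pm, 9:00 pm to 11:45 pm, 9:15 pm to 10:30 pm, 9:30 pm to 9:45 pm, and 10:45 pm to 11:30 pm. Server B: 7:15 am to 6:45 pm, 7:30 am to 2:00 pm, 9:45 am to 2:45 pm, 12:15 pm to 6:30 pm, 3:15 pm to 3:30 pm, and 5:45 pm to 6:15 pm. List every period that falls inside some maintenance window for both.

Merge the first list: 8:15 am–4:15 pm, 9:00 pm–11:45 pm.
Merge the second list: 7:15 am–6:45 pm.
8:15 am–4:15 pm meets the second set on 8:15 am–4:15 pm.
9:00 pm–11:45 pm: no overlap with the second set.

8:15 am–4:15 pm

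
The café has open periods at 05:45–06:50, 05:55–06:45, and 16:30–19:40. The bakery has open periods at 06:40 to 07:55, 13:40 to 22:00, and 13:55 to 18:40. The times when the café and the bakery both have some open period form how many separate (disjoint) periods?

2

A, merged: 05:45-06:50, 16:30-19:40.
B, merged: 06:40-07:55, 13:40-22:00.
A ∩ B = 06:40-06:50, 16:30-19:40.
That is 2 disjoint pieces.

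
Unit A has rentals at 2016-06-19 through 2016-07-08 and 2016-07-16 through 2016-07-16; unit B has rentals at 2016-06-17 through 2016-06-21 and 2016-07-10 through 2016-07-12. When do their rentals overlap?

2016-06-19 through 2016-06-21

2016-06-19 through 2016-07-08 overlaps B on 2016-06-19 through 2016-06-21.
2016-07-16 through 2016-07-16 falls entirely outside B.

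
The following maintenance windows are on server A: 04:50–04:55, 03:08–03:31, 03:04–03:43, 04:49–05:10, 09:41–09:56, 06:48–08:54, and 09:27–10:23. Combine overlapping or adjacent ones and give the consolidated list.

03:04-03:43, 04:49-05:10, 06:48-08:54, 09:27-10:23

Sort by start: 03:04-03:43, 03:08-03:31, 04:49-05:10, 04:50-04:55, 06:48-08:54, 09:27-10:23, 09:41-09:56.
03:08-03:31 overlaps/touches 03:04-03:43 → extend to 03:04-03:43.
04:49-05:10 is disjoint → start new block.
04:50-04:55 overlaps/touches 04:49-05:10 → extend to 04:49-05:10.
06:48-08:54 is disjoint → start new block.
09:27-10:23 is disjoint → start new block.
09:41-09:56 overlaps/touches 09:27-10:23 → extend to 09:27-10:23.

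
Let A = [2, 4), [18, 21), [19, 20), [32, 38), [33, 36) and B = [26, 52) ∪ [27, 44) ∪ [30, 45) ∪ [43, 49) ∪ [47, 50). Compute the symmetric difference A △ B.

Merge the first list: [2, 4), [18, 21), [32, 38).
Merge the second list: [26, 52).
A but not B: [2, 4), [18, 21).
B but not A: [26, 32), [38, 52).
Combining gives A △ B.

[2, 4) ∪ [18, 21) ∪ [26, 32) ∪ [38, 52)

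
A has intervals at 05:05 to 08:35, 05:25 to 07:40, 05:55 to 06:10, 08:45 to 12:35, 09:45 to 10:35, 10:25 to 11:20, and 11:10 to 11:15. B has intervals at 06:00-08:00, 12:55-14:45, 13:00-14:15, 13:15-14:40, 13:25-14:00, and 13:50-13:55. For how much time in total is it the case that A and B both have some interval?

A, merged: 05:05–08:35, 08:45–12:35.
B, merged: 06:00–08:00, 12:55–14:45.
A ∩ B = 06:00–08:00.
Total: 2 h.

2 h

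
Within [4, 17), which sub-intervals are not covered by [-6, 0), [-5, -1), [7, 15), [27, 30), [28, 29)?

The merged coverage is [-6, 0), [7, 15), [27, 30).
Gaps within [4, 17): [4, 7), [15, 17).

[4, 7) ∪ [15, 17)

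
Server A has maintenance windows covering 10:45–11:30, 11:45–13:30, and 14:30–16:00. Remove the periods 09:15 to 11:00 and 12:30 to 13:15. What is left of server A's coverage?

10:45–11:30 \ B = 11:00–11:30.
11:45–13:30 \ B = 11:45–12:30, 13:15–13:30.
14:30–16:00: nothing removed.

11:00–11:30, 11:45–12:30, 13:15–13:30, 14:30–16:00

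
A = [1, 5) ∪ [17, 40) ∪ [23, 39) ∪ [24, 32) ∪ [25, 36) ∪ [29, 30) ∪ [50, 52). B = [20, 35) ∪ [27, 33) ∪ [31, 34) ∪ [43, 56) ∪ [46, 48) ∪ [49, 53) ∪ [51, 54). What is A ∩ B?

First set merges to [1, 5), [17, 40), [50, 52).
Second set merges to [20, 35), [43, 56).
[1, 5) meets no B interval.
[17, 40) ∩ B → [20, 35).
[50, 52) ∩ B → [50, 52).

[20, 35) ∪ [50, 52)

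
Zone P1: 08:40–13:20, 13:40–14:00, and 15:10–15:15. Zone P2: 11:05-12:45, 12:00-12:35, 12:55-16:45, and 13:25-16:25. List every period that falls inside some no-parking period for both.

Second set merges to 11:05–12:45, 12:55–16:45.
08:40–13:20 ∩ B → 11:05–12:45, 12:55–13:20.
13:40–14:00 ∩ B → 13:40–14:00.
15:10–15:15 ∩ B → 15:10–15:15.

11:05–12:45, 12:55–13:20, 13:40–14:00, 15:10–15:15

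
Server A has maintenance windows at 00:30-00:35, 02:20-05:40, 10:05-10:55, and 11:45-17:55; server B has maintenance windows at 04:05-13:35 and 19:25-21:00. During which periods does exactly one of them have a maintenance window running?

A but not B: 00:30-00:35, 02:20-04:05, 13:35-17:55.
B but not A: 05:40-10:05, 10:55-11:45, 19:25-21:00.
Combining gives A △ B.

00:30-00:35, 02:20-04:05, 05:40-10:05, 10:55-11:45, 13:35-17:55, 19:25-21:00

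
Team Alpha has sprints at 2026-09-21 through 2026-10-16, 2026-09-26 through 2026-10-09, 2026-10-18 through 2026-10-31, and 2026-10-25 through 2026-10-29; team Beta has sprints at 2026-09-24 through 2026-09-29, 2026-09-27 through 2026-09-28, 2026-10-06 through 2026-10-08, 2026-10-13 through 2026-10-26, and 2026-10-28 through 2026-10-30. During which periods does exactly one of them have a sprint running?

2026-09-21 through 2026-09-23, 2026-09-30 through 2026-10-05, 2026-10-09 through 2026-10-12, 2026-10-17 through 2026-10-17, 2026-10-27 through 2026-10-27, 2026-10-31 through 2026-10-31

Merge the first list: 2026-09-21 through 2026-10-16, 2026-10-18 through 2026-10-31.
Merge the second list: 2026-09-24 through 2026-09-29, 2026-10-06 through 2026-10-08, 2026-10-13 through 2026-10-26, 2026-10-28 through 2026-10-30.
A \ B = 2026-09-21 through 2026-09-23, 2026-09-30 through 2026-10-05, 2026-10-09 through 2026-10-12, 2026-10-27 through 2026-10-27, 2026-10-31 through 2026-10-31.
B \ A = 2026-10-17 through 2026-10-17.
Union of the two gives the symmetric difference.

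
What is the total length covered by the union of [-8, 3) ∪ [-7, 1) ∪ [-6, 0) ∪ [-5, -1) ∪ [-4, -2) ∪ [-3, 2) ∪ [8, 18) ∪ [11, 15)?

Merged: [-8, 3), [8, 18).
Lengths: 11 + 10 = 21.

21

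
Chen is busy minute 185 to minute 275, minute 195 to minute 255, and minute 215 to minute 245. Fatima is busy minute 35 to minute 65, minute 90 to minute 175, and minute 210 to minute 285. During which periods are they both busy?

Merge the first list: minute 185 to minute 275.
minute 185 to minute 275 overlaps B on minute 210 to minute 275.

minute 210 to minute 275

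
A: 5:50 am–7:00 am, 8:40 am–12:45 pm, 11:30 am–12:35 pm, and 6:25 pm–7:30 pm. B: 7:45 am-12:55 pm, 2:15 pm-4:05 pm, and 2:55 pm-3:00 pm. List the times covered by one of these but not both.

5:50 am-7:00 am, 7:45 am-8:40 am, 12:45 pm-12:55 pm, 2:15 pm-4:05 pm, 6:25 pm-7:30 pm

A, merged: 5:50 am-7:00 am, 8:40 am-12:45 pm, 6:25 pm-7:30 pm.
B, merged: 7:45 am-12:55 pm, 2:15 pm-4:05 pm.
A but not B: 5:50 am-7:00 am, 6:25 pm-7:30 pm.
B but not A: 7:45 am-8:40 am, 12:45 pm-12:55 pm, 2:15 pm-4:05 pm.
Combining gives A △ B.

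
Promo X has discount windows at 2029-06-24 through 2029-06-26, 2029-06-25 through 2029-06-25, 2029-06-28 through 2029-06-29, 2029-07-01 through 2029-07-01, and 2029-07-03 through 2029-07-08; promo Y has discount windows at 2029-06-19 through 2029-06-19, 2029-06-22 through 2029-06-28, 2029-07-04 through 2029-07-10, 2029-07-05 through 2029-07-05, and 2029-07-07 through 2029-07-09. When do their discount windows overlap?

Merge the first list: 2029-06-24 through 2029-06-26, 2029-06-28 through 2029-06-29, 2029-07-01 through 2029-07-01, 2029-07-03 through 2029-07-08.
Merge the second list: 2029-06-19 through 2029-06-19, 2029-06-22 through 2029-06-28, 2029-07-04 through 2029-07-10.
2029-06-24 through 2029-06-26 overlaps B on 2029-06-24 through 2029-06-26.
2029-06-28 through 2029-06-29 overlaps B on 2029-06-28 through 2029-06-28.
2029-07-01 through 2029-07-01 falls entirely outside B.
2029-07-03 through 2029-07-08 overlaps B on 2029-07-04 through 2029-07-08.

2029-06-24 through 2029-06-26, 2029-06-28 through 2029-06-28, 2029-07-04 through 2029-07-08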